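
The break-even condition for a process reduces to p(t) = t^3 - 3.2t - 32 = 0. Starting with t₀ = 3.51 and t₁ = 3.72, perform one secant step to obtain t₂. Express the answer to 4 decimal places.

p(3.51) = 0.011551, p(3.72) = 7.574848
t₂ = 3.720000 − 7.574848·(3.720000 − 3.510000) / (7.574848 − 0.011551) = 3.720000 − (1.590718)/(7.563297) = 3.509679

3.5097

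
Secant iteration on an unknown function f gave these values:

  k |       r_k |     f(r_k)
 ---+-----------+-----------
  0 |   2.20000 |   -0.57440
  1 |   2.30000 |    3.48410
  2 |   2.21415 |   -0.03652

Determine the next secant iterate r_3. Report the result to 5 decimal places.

2.21504

r_3 = 2.21415 − (-0.03652)·(2.21415 − 2.30000) / (-0.03652 − 3.48410)
   = 2.21415 − (0.0031352)/(-3.5206200) = 2.2150405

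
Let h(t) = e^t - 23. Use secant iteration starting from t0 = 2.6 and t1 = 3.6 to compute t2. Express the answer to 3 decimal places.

h(2.6) = -9.53626, h(3.6) = 13.59823
t2 = 3.60000 − 13.59823·(3.60000 − 2.60000) / (13.59823 − (-9.53626)) = 3.60000 − (13.59823)/(23.13450) = 3.01221

3.012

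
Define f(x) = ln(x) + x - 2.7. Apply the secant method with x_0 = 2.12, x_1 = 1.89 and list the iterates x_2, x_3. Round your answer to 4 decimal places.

2.0057, 2.0046

f(2.12) = 0.171416, f(1.89) = -0.173423
x_2 = 1.890000 − (-0.173423)·(1.890000 − 2.120000) / (-0.173423 − 0.171416) = 1.890000 − (0.039887)/(-0.344839) = 2.005669
f(2.005669) = 0.001647
x_3 = 2.005669 − 0.001647·(2.005669 − 1.890000) / (0.001647 − (-0.173423)) = 2.005669 − (0.000191)/(0.175070) = 2.004581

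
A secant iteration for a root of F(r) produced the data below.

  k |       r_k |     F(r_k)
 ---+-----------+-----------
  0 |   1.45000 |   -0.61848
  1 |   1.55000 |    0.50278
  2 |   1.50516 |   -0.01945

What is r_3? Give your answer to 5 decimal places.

1.50683

r_3 = 1.50516 − (-0.01945)·(1.50516 − 1.55000) / (-0.01945 − 0.50278)
   = 1.50516 − (0.0008721)/(-0.5222300) = 1.5068300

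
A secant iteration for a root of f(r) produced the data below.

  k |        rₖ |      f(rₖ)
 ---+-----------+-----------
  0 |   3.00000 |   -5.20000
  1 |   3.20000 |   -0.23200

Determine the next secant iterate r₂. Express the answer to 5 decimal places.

r₂ = 3.20000 − (-0.23200)·(3.20000 − 3.00000) / (-0.23200 − (-5.20000))
   = 3.20000 − (-0.0464000)/(4.9680000) = 3.2093398

3.20934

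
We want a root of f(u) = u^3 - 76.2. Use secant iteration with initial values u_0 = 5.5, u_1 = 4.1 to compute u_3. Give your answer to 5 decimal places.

4.24072

f(5.5) = 90.1750000, f(4.1) = -7.2790000
u_2 = 4.1000000 − (-7.2790000)·(4.1000000 − 5.5000000) / (-7.2790000 − 90.1750000) = 4.1000000 − (10.1906000)/(-97.4540000) = 4.2045683
f(4.2045683) = -1.8699820
u_3 = 4.2045683 − (-1.8699820)·(4.2045683 − 4.1000000) / (-1.8699820 − (-7.2790000)) = 4.2045683 − (-0.1955409)/(5.4090180) = 4.2407192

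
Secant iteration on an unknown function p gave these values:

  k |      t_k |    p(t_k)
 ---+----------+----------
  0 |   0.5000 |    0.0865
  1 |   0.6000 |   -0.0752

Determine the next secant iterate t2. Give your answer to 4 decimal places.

t2 = 0.6000 − (-0.0752)·(0.6000 − 0.5000) / (-0.0752 − 0.0865)
   = 0.6000 − (-0.007520)/(-0.161700) = 0.553494

0.5535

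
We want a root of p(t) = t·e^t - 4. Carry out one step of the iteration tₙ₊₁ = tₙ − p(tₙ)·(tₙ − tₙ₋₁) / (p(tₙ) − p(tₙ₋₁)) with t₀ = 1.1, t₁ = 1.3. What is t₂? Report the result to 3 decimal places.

1.195

p(1.1) = -0.69542, p(1.3) = 0.77009
t₂ = 1.30000 − 0.77009·(1.30000 − 1.10000) / (0.77009 − (-0.69542)) = 1.30000 − (0.15402)/(1.46550) = 1.19490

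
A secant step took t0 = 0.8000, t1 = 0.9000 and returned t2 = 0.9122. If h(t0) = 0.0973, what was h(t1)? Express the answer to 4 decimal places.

The secant line through (0.8000, 0.0973) and (0.9000, h(t1)) crosses zero at t2 = 0.9122.
So (0.8000, 0.0973), (0.9000, h(t1)), (0.9122, 0) are collinear:
h(t1) = 0.0973 · (0.9000 − 0.9122) / (0.8000 − 0.9122) = 0.0973 · (-0.012200)/(-0.112200) = 0.010580

0.0106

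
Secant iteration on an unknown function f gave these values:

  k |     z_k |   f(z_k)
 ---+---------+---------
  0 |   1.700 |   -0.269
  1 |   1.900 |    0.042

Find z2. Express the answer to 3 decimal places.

1.873

z2 = 1.900 − 0.042·(1.900 − 1.700) / (0.042 − (-0.269))
   = 1.900 − (0.00840)/(0.31100) = 1.87299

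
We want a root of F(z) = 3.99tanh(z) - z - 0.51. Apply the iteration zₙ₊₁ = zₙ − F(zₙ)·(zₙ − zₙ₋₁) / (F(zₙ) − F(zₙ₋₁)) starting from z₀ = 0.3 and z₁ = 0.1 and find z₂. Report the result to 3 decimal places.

F(0.3) = 0.35234, F(0.1) = -0.21232
z₂ = 0.10000 − (-0.21232)·(0.10000 − 0.30000) / (-0.21232 − 0.35234) = 0.10000 − (0.04246)/(-0.56466) = 0.17520

0.175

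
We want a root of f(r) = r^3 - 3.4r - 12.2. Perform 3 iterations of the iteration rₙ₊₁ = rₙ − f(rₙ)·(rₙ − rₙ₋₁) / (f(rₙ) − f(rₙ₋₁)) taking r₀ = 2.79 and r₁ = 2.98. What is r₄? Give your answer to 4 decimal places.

2.7884

f(2.79) = 0.031639, f(2.98) = 4.131592
r₂ = 2.980000 − 4.131592·(2.980000 − 2.790000) / (4.131592 − 0.031639) = 2.980000 − (0.785002)/(4.099953) = 2.788534
f(2.788534) = 0.002403
r₃ = 2.788534 − 0.002403·(2.788534 − 2.980000) / (0.002403 − 4.131592) = 2.788534 − (-0.000460)/(-4.129189) = 2.788422
f(2.788422) = 0.000183
r₄ = 2.788422 − 0.000183·(2.788422 − 2.788534) / (0.000183 − 0.002403) = 2.788422 − (0.000000)/(-0.002220) = 2.788413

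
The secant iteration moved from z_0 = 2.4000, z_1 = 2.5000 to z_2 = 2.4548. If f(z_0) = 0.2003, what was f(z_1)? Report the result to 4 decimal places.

-0.1652

The secant line through (2.4000, 0.2003) and (2.5000, f(z_1)) crosses zero at z_2 = 2.4548.
So (2.4000, 0.2003), (2.5000, f(z_1)), (2.4548, 0) are collinear:
f(z_1) = 0.2003 · (2.5000 − 2.4548) / (2.4000 − 2.4548) = 0.2003 · (0.045200)/(-0.054800) = -0.165211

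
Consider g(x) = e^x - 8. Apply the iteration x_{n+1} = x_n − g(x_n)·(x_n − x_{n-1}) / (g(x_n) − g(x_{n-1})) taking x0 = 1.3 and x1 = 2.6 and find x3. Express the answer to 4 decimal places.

g(1.3) = -4.330703, g(2.6) = 5.463738
x2 = 2.600000 − 5.463738·(2.600000 − 1.300000) / (5.463738 − (-4.330703)) = 2.600000 − (7.102859)/(9.794441) = 1.874807
g(1.874807) = -1.480439
x3 = 1.874807 − (-1.480439)·(1.874807 − 2.600000) / (-1.480439 − 5.463738) = 1.874807 − (1.073604)/(-6.944177) = 2.029412

2.0294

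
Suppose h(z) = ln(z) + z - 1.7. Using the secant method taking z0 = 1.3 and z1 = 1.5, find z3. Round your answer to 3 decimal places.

1.379

h(1.3) = -0.13764, h(1.5) = 0.20547
z2 = 1.50000 − 0.20547·(1.50000 − 1.30000) / (0.20547 − (-0.13764)) = 1.50000 − (0.04109)/(0.34310) = 1.38023
h(1.38023) = 0.00248
z3 = 1.38023 − 0.00248·(1.38023 − 1.50000) / (0.00248 − 0.20547) = 1.38023 − (-0.00030)/(-0.20298) = 1.37877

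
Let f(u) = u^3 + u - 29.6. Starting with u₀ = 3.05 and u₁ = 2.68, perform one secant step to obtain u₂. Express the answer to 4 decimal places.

f(3.05) = 1.822625, f(2.68) = -7.671168
u₂ = 2.680000 − (-7.671168)·(2.680000 − 3.050000) / (-7.671168 − 1.822625) = 2.680000 − (2.838332)/(-9.493793) = 2.978967

2.9790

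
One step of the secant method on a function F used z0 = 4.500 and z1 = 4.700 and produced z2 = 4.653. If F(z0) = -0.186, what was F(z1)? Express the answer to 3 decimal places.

The secant line through (4.500, -0.186) and (4.700, F(z1)) crosses zero at z2 = 4.653.
So (4.500, -0.186), (4.700, F(z1)), (4.653, 0) are collinear:
F(z1) = -0.186 · (4.700 − 4.653) / (4.500 − 4.653) = -0.186 · (0.04700)/(-0.15300) = 0.05714

0.057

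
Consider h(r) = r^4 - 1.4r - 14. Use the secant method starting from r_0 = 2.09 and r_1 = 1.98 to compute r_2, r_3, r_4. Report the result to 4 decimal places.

h(2.09) = 2.154298, h(1.98) = -1.402464
r_2 = 1.980000 − (-1.402464)·(1.980000 − 2.090000) / (-1.402464 − 2.154298) = 1.980000 − (0.154271)/(-3.556761) = 2.023374
h(2.023374) = -0.071540
r_3 = 2.023374 − (-0.071540)·(2.023374 − 1.980000) / (-0.071540 − (-1.402464)) = 2.023374 − (-0.003103)/(1.330923) = 2.025705
h(2.025705) = 0.002582
r_4 = 2.025705 − 0.002582·(2.025705 − 2.023374) / (0.002582 − (-0.071540)) = 2.025705 − (0.000006)/(0.074123) = 2.025624

2.0234, 2.0257, 2.0256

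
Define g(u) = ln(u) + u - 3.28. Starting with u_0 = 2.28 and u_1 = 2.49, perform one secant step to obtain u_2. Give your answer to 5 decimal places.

g(2.28) = -0.1758246, g(2.49) = 0.1222827
u_2 = 2.4900000 − 0.1222827·(2.4900000 − 2.2800000) / (0.1222827 − (-0.1758246)) = 2.4900000 − (0.0256794)/(0.2981073) = 2.4038586

2.40386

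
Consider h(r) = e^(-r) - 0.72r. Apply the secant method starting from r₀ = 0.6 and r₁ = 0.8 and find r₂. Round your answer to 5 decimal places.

h(0.6) = 0.1168116, h(0.8) = -0.1266710
r₂ = 0.8000000 − (-0.1266710)·(0.8000000 − 0.6000000) / (-0.1266710 − 0.1168116) = 0.8000000 − (-0.0253342)/(-0.2434827) = 0.6959507

0.69595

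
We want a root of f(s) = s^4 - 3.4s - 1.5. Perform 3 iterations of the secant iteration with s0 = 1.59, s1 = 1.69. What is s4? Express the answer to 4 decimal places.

f(1.59) = -0.514710, f(1.69) = 0.911307
s2 = 1.690000 − 0.911307·(1.690000 − 1.590000) / (0.911307 − (-0.514710)) = 1.690000 − (0.091131)/(1.426018) = 1.626094
f(1.626094) = -0.037019
s3 = 1.626094 − (-0.037019)·(1.626094 − 1.690000) / (-0.037019 − 0.911307) = 1.626094 − (0.002366)/(-0.948326) = 1.628589
f(1.628589) = -0.002497
s4 = 1.628589 − (-0.002497)·(1.628589 − 1.626094) / (-0.002497 − (-0.037019)) = 1.628589 − (-0.000006)/(0.034522) = 1.628769

1.6288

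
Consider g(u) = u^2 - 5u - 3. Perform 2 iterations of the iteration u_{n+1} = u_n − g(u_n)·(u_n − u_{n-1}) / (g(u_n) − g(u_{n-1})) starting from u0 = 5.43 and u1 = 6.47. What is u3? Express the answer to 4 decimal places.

5.5394

g(5.43) = -0.665100, g(6.47) = 6.510900
u2 = 6.470000 − 6.510900·(6.470000 − 5.430000) / (6.510900 − (-0.665100)) = 6.470000 − (6.771336)/(7.176000) = 5.526391
g(5.526391) = -0.090956
u3 = 5.526391 − (-0.090956)·(5.526391 − 6.470000) / (-0.090956 − 6.510900) = 5.526391 − (0.085827)/(-6.601856) = 5.539392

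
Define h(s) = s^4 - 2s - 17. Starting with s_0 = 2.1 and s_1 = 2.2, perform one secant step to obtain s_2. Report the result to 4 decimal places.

2.1464

h(2.1) = -1.751900, h(2.2) = 2.025600
s_2 = 2.200000 − 2.025600·(2.200000 − 2.100000) / (2.025600 − (-1.751900)) = 2.200000 − (0.202560)/(3.777500) = 2.146377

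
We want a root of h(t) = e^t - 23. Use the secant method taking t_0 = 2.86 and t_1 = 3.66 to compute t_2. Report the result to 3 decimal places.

h(2.86) = -5.53847, h(3.66) = 15.86134
t_2 = 3.66000 − 15.86134·(3.66000 − 2.86000) / (15.86134 − (-5.53847)) = 3.66000 − (12.68907)/(21.39982) = 3.06705

3.067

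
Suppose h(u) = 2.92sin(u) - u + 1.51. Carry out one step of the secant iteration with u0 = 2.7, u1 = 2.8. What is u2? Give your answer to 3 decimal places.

h(2.7) = 0.05795, h(2.8) = -0.31183
u2 = 2.80000 − (-0.31183)·(2.80000 − 2.70000) / (-0.31183 − 0.05795) = 2.80000 − (-0.03118)/(-0.36978) = 2.71567

2.716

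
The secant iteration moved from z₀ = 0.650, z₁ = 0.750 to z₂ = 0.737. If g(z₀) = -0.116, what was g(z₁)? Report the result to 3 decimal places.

The secant line through (0.650, -0.116) and (0.750, g(z₁)) crosses zero at z₂ = 0.737.
So (0.650, -0.116), (0.750, g(z₁)), (0.737, 0) are collinear:
g(z₁) = -0.116 · (0.750 − 0.737) / (0.650 − 0.737) = -0.116 · (0.01300)/(-0.08700) = 0.01733

0.017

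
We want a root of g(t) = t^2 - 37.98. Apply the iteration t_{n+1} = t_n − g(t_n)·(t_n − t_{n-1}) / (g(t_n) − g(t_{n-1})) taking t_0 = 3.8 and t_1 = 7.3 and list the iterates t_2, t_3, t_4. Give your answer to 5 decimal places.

5.92072, 6.14197, 6.16321

g(3.8) = -23.5400000, g(7.3) = 15.3100000
t_2 = 7.3000000 − 15.3100000·(7.3000000 − 3.8000000) / (15.3100000 − (-23.5400000)) = 7.3000000 − (53.5850000)/(38.8500000) = 5.9207207
g(5.9207207) = -2.9250661
t_3 = 5.9207207 − (-2.9250661)·(5.9207207 − 7.3000000) / (-2.9250661 − 15.3100000) = 5.9207207 − (4.0344831)/(-18.2350661) = 6.1419693
g(6.1419693) = -0.2562127
t_4 = 6.1419693 − (-0.2562127)·(6.1419693 − 5.9207207) / (-0.2562127 − (-2.9250661)) = 6.1419693 − (-0.0566867)/(2.6688535) = 6.1632094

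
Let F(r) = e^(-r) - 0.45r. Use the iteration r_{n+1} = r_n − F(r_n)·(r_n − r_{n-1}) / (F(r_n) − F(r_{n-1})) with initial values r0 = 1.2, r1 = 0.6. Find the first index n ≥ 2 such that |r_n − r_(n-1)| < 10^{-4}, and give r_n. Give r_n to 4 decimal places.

n = 5, r_n = 0.9018

F(1.2) = -0.238806, F(0.6) = 0.278812
r2 = 0.600000 − 0.278812·(-0.600000)/(0.517617) = 0.923187;  |Δ| = 0.323187
F(0.923187) = -0.018183
r3 = 0.923187 − (-0.018183)·(0.323187)/(-0.296994) = 0.903400;  |Δ| = 0.019786
F(0.903400) = -0.001341
r4 = 0.903400 − (-0.001341)·(-0.019786)/(0.016842) = 0.901825;  |Δ| = 0.001575
F(0.901825) = 0.000007
r5 = 0.901825 − 0.000007·(-0.001575)/(0.001347) = 0.901833;  |Δ| = 0.000008
|r5 − r4| = 0.000008 < 10^{-4}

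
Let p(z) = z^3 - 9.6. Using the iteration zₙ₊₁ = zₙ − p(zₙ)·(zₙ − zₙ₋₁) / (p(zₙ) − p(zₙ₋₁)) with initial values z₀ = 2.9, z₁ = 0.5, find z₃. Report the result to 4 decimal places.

p(2.9) = 14.789000, p(0.5) = -9.475000
z₂ = 0.500000 − (-9.475000)·(0.500000 − 2.900000) / (-9.475000 − 14.789000) = 0.500000 − (22.740000)/(-24.264000) = 1.437191
p(1.437191) = -6.631457
z₃ = 1.437191 − (-6.631457)·(1.437191 − 0.500000) / (-6.631457 − (-9.475000)) = 1.437191 − (-6.214941)/(2.843543) = 3.622824

3.6228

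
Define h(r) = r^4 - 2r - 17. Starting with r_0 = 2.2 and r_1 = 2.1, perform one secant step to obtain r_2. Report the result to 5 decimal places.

2.14638

h(2.2) = 2.0256000, h(2.1) = -1.7519000
r_2 = 2.1000000 − (-1.7519000)·(2.1000000 − 2.2000000) / (-1.7519000 − 2.0256000) = 2.1000000 − (0.1751900)/(-3.7775000) = 2.1463772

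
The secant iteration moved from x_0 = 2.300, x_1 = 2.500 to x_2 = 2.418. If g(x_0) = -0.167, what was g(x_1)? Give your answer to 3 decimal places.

0.116

The secant line through (2.300, -0.167) and (2.500, g(x_1)) crosses zero at x_2 = 2.418.
So (2.300, -0.167), (2.500, g(x_1)), (2.418, 0) are collinear:
g(x_1) = -0.167 · (2.500 − 2.418) / (2.300 − 2.418) = -0.167 · (0.08200)/(-0.11800) = 0.11605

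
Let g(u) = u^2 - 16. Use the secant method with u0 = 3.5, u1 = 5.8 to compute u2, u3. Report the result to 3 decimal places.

3.903, 3.982

g(3.5) = -3.75000, g(5.8) = 17.64000
u2 = 5.80000 − 17.64000·(5.80000 − 3.50000) / (17.64000 − (-3.75000)) = 5.80000 − (40.57200)/(21.39000) = 3.90323
g(3.90323) = -0.76483
u3 = 3.90323 − (-0.76483)·(3.90323 − 5.80000) / (-0.76483 − 17.64000) = 3.90323 − (1.45071)/(-18.40483) = 3.98205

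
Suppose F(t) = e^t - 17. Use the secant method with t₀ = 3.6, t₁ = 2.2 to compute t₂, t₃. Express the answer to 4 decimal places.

2.6049, 2.9168

F(3.6) = 19.598234, F(2.2) = -7.974987
t₂ = 2.200000 − (-7.974987)·(2.200000 − 3.600000) / (-7.974987 − 19.598234) = 2.200000 − (11.164981)/(-27.573221) = 2.604921
F(2.604921) = -3.469841
t₃ = 2.604921 − (-3.469841)·(2.604921 − 2.200000) / (-3.469841 − (-7.974987)) = 2.604921 − (-1.405012)/(4.505145) = 2.916790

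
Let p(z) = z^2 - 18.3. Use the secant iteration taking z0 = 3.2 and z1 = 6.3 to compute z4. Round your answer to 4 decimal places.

4.2791

p(3.2) = -8.060000, p(6.3) = 21.390000
z2 = 6.300000 − 21.390000·(6.300000 − 3.200000) / (21.390000 − (-8.060000)) = 6.300000 − (66.309000)/(29.450000) = 4.048421
p(4.048421) = -1.910287
z3 = 4.048421 − (-1.910287)·(4.048421 − 6.300000) / (-1.910287 − 21.390000) = 4.048421 − (4.301162)/(-23.300287) = 4.233018
p(4.233018) = -0.381559
z4 = 4.233018 − (-0.381559)·(4.233018 − 4.048421) / (-0.381559 − (-1.910287)) = 4.233018 − (-0.070435)/(1.528728) = 4.279092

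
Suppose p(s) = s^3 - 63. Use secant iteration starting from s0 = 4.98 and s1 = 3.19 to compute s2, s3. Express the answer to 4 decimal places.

p(4.98) = 60.505992, p(3.19) = -30.538241
s2 = 3.190000 − (-30.538241)·(3.190000 − 4.980000) / (-30.538241 − 60.505992) = 3.190000 − (54.663451)/(-91.044233) = 3.790405
p(3.790405) = -8.542588
s3 = 3.790405 − (-8.542588)·(3.790405 − 3.190000) / (-8.542588 − (-30.538241)) = 3.790405 − (-5.129016)/(21.995653) = 4.023589

3.7904, 4.0236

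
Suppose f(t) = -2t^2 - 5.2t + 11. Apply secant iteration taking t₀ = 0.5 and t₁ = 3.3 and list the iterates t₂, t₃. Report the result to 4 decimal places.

1.1172, 1.3092

f(0.5) = 7.900000, f(3.3) = -27.940000
t₂ = 3.300000 − (-27.940000)·(3.300000 − 0.500000) / (-27.940000 − 7.900000) = 3.300000 − (-78.232000)/(-35.840000) = 1.117188
f(1.117188) = 2.694409
t₃ = 1.117188 − 2.694409·(1.117188 − 3.300000) / (2.694409 − (-27.940000)) = 1.117188 − (-5.881390)/(30.634409) = 1.309174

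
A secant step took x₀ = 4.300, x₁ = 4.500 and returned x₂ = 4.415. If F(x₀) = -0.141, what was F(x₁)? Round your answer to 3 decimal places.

0.104

The secant line through (4.300, -0.141) and (4.500, F(x₁)) crosses zero at x₂ = 4.415.
So (4.300, -0.141), (4.500, F(x₁)), (4.415, 0) are collinear:
F(x₁) = -0.141 · (4.500 − 4.415) / (4.300 − 4.415) = -0.141 · (0.08500)/(-0.11500) = 0.10422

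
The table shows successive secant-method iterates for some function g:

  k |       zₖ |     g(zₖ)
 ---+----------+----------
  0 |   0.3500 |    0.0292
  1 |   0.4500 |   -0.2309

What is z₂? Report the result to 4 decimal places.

0.3612

z₂ = 0.4500 − (-0.2309)·(0.4500 − 0.3500) / (-0.2309 − 0.0292)
   = 0.4500 − (-0.023090)/(-0.260100) = 0.361226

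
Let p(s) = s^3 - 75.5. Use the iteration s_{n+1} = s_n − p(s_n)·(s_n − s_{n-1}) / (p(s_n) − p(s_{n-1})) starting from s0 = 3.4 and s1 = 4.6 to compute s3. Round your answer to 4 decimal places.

p(3.4) = -36.196000, p(4.6) = 21.836000
s2 = 4.600000 − 21.836000·(4.600000 − 3.400000) / (21.836000 − (-36.196000)) = 4.600000 − (26.203200)/(58.032000) = 4.148470
p(4.148470) = -4.105657
s3 = 4.148470 − (-4.105657)·(4.148470 − 4.600000) / (-4.105657 − 21.836000) = 4.148470 − (1.853828)/(-25.941657) = 4.219931

4.2199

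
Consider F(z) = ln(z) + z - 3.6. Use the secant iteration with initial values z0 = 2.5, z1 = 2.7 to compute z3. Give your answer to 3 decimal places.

2.632

F(2.5) = -0.18371, F(2.7) = 0.09325
z2 = 2.70000 − 0.09325·(2.70000 − 2.50000) / (0.09325 − (-0.18371)) = 2.70000 − (0.01865)/(0.27696) = 2.63266
F(2.63266) = 0.00066
z3 = 2.63266 − 0.00066·(2.63266 − 2.70000) / (0.00066 − 0.09325) = 2.63266 − (-0.00004)/(-0.09260) = 2.63218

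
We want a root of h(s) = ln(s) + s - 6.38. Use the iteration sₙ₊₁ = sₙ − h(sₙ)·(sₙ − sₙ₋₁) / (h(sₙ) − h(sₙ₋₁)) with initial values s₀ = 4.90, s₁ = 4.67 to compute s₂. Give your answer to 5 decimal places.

4.80965

h(4.90) = 0.1092352, h(4.67) = -0.1688409
s₂ = 4.6700000 − (-0.1688409)·(4.6700000 − 4.9000000) / (-0.1688409 − 0.1092352) = 4.6700000 − (0.0388334)/(-0.2780761) = 4.8096503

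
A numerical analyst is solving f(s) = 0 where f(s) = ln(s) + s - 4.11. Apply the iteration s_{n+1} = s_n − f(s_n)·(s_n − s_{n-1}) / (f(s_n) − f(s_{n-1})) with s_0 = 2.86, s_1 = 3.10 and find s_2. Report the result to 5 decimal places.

3.00911

f(2.86) = -0.1991784, f(3.10) = 0.1214021
s_2 = 3.1000000 − 0.1214021·(3.1000000 − 2.8600000) / (0.1214021 − (-0.1991784)) = 3.1000000 − (0.0291365)/(0.3205805) = 3.0091133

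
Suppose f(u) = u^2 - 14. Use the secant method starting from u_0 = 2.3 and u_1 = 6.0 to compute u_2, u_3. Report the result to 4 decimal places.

f(2.3) = -8.710000, f(6.0) = 22.000000
u_2 = 6.000000 − 22.000000·(6.000000 − 2.300000) / (22.000000 − (-8.710000)) = 6.000000 − (81.400000)/(30.710000) = 3.349398
f(3.349398) = -2.781536
u_3 = 3.349398 − (-2.781536)·(3.349398 − 6.000000) / (-2.781536 − 22.000000) = 3.349398 − (7.372745)/(-24.781536) = 3.646907

3.3494, 3.6469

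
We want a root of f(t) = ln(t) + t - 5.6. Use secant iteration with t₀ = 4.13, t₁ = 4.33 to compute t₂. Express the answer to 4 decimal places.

f(4.13) = -0.051723, f(4.33) = 0.195568
t₂ = 4.330000 − 0.195568·(4.330000 − 4.130000) / (0.195568 − (-0.051723)) = 4.330000 − (0.039114)/(0.247290) = 4.171832

4.1718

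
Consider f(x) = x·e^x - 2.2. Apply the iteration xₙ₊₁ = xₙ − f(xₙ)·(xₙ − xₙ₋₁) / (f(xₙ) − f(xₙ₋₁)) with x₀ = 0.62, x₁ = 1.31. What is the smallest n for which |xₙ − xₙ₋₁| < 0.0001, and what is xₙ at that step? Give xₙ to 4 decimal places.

n = 6, xₙ = 0.8971

f(0.62) = -1.047465, f(1.31) = 2.655088
x₂ = 1.310000 − 2.655088·(0.690000)/(3.702552) = 0.815203;  |Δ| = 0.494797
f(0.815203) = -0.357938
x₃ = 0.815203 − (-0.357938)·(-0.494797)/(-3.013025) = 0.873984;  |Δ| = 0.058780
f(0.873984) = -0.105552
x₄ = 0.873984 − (-0.105552)·(0.058780)/(0.252386) = 0.898567;  |Δ| = 0.024583
f(0.898567) = 0.006951
x₅ = 0.898567 − 0.006951·(0.024583)/(0.112503) = 0.897048;  |Δ| = 0.001519
f(0.897048) = -0.000123
x₆ = 0.897048 − (-0.000123)·(-0.001519)/(-0.007075) = 0.897074;  |Δ| = 0.000026
|x₆ − x₅| = 0.000026 < 0.0001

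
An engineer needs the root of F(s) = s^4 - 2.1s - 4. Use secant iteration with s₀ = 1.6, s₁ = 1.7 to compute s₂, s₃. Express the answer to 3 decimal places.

1.651, 1.653

F(1.6) = -0.80640, F(1.7) = 0.78210
s₂ = 1.70000 − 0.78210·(1.70000 − 1.60000) / (0.78210 − (-0.80640)) = 1.70000 − (0.07821)/(1.58850) = 1.65076
F(1.65076) = -0.04085
s₃ = 1.65076 − (-0.04085)·(1.65076 − 1.70000) / (-0.04085 − 0.78210) = 1.65076 − (0.00201)/(-0.82295) = 1.65321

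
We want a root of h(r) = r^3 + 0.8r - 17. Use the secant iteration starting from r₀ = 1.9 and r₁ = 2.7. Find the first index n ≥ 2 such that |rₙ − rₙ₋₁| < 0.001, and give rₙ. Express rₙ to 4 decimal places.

h(1.9) = -8.621000, h(2.7) = 4.843000
r₂ = 2.700000 − 4.843000·(0.800000)/(13.464000) = 2.412240;  |Δ| = 0.287760
h(2.412240) = -1.033619
r₃ = 2.412240 − (-1.033619)·(-0.287760)/(-5.876619) = 2.462853;  |Δ| = 0.050613
h(2.462853) = -0.090922
r₄ = 2.462853 − (-0.090922)·(0.050613)/(0.942697) = 2.467735;  |Δ| = 0.004882
h(2.467735) = 0.001989
r₅ = 2.467735 − 0.001989·(0.004882)/(0.092911) = 2.467630;  |Δ| = 0.000105
|r₅ − r₄| = 0.000105 < 0.001

n = 5, rₙ = 2.4676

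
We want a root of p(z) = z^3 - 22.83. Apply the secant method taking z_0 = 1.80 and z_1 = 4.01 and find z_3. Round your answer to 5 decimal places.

p(1.80) = -16.9980000, p(4.01) = 41.6512010
z_2 = 4.0100000 − 41.6512010·(4.0100000 − 1.8000000) / (41.6512010 − (-16.9980000)) = 4.0100000 − (92.0491542)/(58.6492010) = 2.4405131
p(2.4405131) = -8.2940502
z_3 = 2.4405131 − (-8.2940502)·(2.4405131 − 4.0100000) / (-8.2940502 − 41.6512010) = 2.4405131 − (13.0174033)/(-49.9452512) = 2.7011465

2.70115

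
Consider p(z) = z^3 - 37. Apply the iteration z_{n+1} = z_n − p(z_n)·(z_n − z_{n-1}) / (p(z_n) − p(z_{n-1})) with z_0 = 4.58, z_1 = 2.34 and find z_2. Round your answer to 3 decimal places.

2.991

p(4.58) = 59.07191, p(2.34) = -24.18710
z_2 = 2.34000 − (-24.18710)·(2.34000 − 4.58000) / (-24.18710 − 59.07191) = 2.34000 − (54.17910)/(-83.25901) = 2.99073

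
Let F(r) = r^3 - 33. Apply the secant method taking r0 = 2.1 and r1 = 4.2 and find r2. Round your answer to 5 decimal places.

F(2.1) = -23.7390000, F(4.2) = 41.0880000
r2 = 4.2000000 − 41.0880000·(4.2000000 − 2.1000000) / (41.0880000 − (-23.7390000)) = 4.2000000 − (86.2848000)/(64.8270000) = 2.8689990

2.86900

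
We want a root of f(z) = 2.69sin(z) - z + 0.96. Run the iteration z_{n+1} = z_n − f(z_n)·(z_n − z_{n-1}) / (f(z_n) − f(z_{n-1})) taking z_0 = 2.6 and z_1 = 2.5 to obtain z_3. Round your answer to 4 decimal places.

2.5220

f(2.6) = -0.253301, f(2.5) = 0.069890
z_2 = 2.500000 − 0.069890·(2.500000 − 2.600000) / (0.069890 − (-0.253301)) = 2.500000 − (-0.006989)/(0.323191) = 2.521625
f(2.521625) = 0.001289
z_3 = 2.521625 − 0.001289·(2.521625 − 2.500000) / (0.001289 − 0.069890) = 2.521625 − (0.000028)/(-0.068601) = 2.522031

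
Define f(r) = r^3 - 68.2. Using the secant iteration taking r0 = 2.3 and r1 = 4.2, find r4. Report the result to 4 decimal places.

4.0857

f(2.3) = -56.033000, f(4.2) = 5.888000
r2 = 4.200000 − 5.888000·(4.200000 − 2.300000) / (5.888000 − (-56.033000)) = 4.200000 − (11.187200)/(61.921000) = 4.019331
f(4.019331) = -3.267616
r3 = 4.019331 − (-3.267616)·(4.019331 − 4.200000) / (-3.267616 − 5.888000) = 4.019331 − (0.590357)/(-9.155616) = 4.083811
f(4.083811) = -0.092174
r4 = 4.083811 − (-0.092174)·(4.083811 − 4.019331) / (-0.092174 − (-3.267616)) = 4.083811 − (-0.005943)/(3.175443) = 4.085683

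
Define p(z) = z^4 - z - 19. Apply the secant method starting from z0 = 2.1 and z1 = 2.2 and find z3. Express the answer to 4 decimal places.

p(2.1) = -1.651900, p(2.2) = 2.225600
z2 = 2.200000 − 2.225600·(2.200000 − 2.100000) / (2.225600 − (-1.651900)) = 2.200000 − (0.222560)/(3.877500) = 2.142602
p(2.142602) = -0.067670
z3 = 2.142602 − (-0.067670)·(2.142602 − 2.200000) / (-0.067670 − 2.225600) = 2.142602 − (0.003884)/(-2.293270) = 2.144296

2.1443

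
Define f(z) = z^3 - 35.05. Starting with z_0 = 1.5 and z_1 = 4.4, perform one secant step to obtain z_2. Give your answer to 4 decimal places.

f(1.5) = -31.675000, f(4.4) = 50.134000
z_2 = 4.400000 − 50.134000·(4.400000 − 1.500000) / (50.134000 − (-31.675000)) = 4.400000 − (145.388600)/(81.809000) = 2.622829

2.6228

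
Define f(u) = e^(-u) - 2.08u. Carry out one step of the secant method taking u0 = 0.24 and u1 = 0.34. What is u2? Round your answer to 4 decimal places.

f(0.24) = 0.287428, f(0.34) = 0.004570
u2 = 0.340000 − 0.004570·(0.340000 − 0.240000) / (0.004570 − 0.287428) = 0.340000 − (0.000457)/(-0.282858) = 0.341616

0.3416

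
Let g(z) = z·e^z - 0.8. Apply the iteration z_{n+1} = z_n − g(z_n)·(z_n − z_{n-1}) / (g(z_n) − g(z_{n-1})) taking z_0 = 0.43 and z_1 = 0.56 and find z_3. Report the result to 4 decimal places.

0.4899

g(0.43) = -0.138979, g(0.56) = 0.180377
z_2 = 0.560000 − 0.180377·(0.560000 − 0.430000) / (0.180377 − (-0.138979)) = 0.560000 − (0.023449)/(0.319356) = 0.486574
g(0.486574) = -0.008473
z_3 = 0.486574 − (-0.008473)·(0.486574 − 0.560000) / (-0.008473 − 0.180377) = 0.486574 − (0.000622)/(-0.188850) = 0.489869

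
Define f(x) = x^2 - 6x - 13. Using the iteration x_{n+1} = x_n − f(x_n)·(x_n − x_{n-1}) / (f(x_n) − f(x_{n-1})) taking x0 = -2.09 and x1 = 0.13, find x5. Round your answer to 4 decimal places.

f(-2.09) = 3.908100, f(0.13) = -13.763100
x2 = 0.130000 − (-13.763100)·(0.130000 − (-2.090000)) / (-13.763100 − 3.908100) = 0.130000 − (-30.554082)/(-17.671200) = -1.599033
f(-1.599033) = -0.848899
x3 = -1.599033 − (-0.848899)·(-1.599033 − 0.130000) / (-0.848899 − (-13.763100)) = -1.599033 − (1.467773)/(12.914201) = -1.712688
f(-1.712688) = 0.209432
x4 = -1.712688 − 0.209432·(-1.712688 − (-1.599033)) / (0.209432 − (-0.848899)) = -1.712688 − (-0.023803)/(1.058331) = -1.690197
f(-1.690197) = -0.002050
x5 = -1.690197 − (-0.002050)·(-1.690197 − (-1.712688)) / (-0.002050 − 0.209432) = -1.690197 − (-0.000046)/(-0.211483) = -1.690415

-1.6904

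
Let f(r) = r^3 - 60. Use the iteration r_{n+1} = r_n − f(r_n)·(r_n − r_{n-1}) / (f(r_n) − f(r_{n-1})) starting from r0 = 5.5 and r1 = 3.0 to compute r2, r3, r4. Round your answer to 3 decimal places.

3.592, 4.010, 3.907

f(5.5) = 106.37500, f(3.0) = -33.00000
r2 = 3.00000 − (-33.00000)·(3.00000 − 5.50000) / (-33.00000 − 106.37500) = 3.00000 − (82.50000)/(-139.37500) = 3.59193
f(3.59193) = -13.65713
r3 = 3.59193 − (-13.65713)·(3.59193 − 3.00000) / (-13.65713 − (-33.00000)) = 3.59193 − (-8.08404)/(19.34287) = 4.00986
f(4.00986) = 4.47454
r4 = 4.00986 − 4.47454·(4.00986 − 3.59193) / (4.47454 − (-13.65713)) = 4.00986 − (1.87006)/(18.13167) = 3.90672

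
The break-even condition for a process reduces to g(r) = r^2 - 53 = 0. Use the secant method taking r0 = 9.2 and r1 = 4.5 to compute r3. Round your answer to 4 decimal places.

7.3752

g(9.2) = 31.640000, g(4.5) = -32.750000
r2 = 4.500000 − (-32.750000)·(4.500000 − 9.200000) / (-32.750000 − 31.640000) = 4.500000 − (153.925000)/(-64.390000) = 6.890511
g(6.890511) = -5.520859
r3 = 6.890511 − (-5.520859)·(6.890511 − 4.500000) / (-5.520859 − (-32.750000)) = 6.890511 − (-13.197674)/(27.229141) = 7.375200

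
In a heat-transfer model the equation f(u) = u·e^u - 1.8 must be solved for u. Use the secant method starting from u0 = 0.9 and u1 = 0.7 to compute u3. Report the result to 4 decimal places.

f(0.9) = 0.413643, f(0.7) = -0.390373
u2 = 0.700000 − (-0.390373)·(0.700000 − 0.900000) / (-0.390373 − 0.413643) = 0.700000 − (0.078075)/(-0.804016) = 0.797106
f(0.797106) = -0.031135
u3 = 0.797106 − (-0.031135)·(0.797106 − 0.700000) / (-0.031135 − (-0.390373)) = 0.797106 − (-0.003023)/(0.359238) = 0.805522

0.8055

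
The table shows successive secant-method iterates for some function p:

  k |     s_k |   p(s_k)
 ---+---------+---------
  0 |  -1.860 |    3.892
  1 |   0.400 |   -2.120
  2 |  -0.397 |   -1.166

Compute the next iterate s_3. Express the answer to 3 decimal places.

-1.371

s_3 = -0.397 − (-1.166)·(-0.397 − 0.400) / (-1.166 − (-2.120))
   = -0.397 − (0.92930)/(0.95400) = -1.37111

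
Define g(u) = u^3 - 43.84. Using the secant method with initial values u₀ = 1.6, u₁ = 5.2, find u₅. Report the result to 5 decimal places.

g(1.6) = -39.7440000, g(5.2) = 96.7680000
u₂ = 5.2000000 − 96.7680000·(5.2000000 − 1.6000000) / (96.7680000 − (-39.7440000)) = 5.2000000 − (348.3648000)/(136.5120000) = 2.6481013
g(2.6481013) = -25.2703479
u₃ = 2.6481013 − (-25.2703479)·(2.6481013 − 5.2000000) / (-25.2703479 − 96.7680000) = 2.6481013 − (64.4873689)/(-122.0383479) = 3.1765202
g(3.1765202) = -11.7880211
u₄ = 3.1765202 − (-11.7880211)·(3.1765202 − 2.6481013) / (-11.7880211 − (-25.2703479)) = 3.1765202 − (-6.2290131)/(13.4823268) = 3.6385334
g(3.6385334) = 4.3302707
u₅ = 3.6385334 − 4.3302707·(3.6385334 − 3.1765202) / (4.3302707 − (-11.7880211)) = 3.6385334 − (2.0006423)/(16.1182918) = 3.5144109

3.51441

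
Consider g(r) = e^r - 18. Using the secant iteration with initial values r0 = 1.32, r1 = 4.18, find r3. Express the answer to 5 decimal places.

g(1.32) = -14.2565786, g(4.18) = 47.3658532
r2 = 4.1800000 − 47.3658532·(4.1800000 − 1.3200000) / (47.3658532 − (-14.2565786)) = 4.1800000 − (135.4663402)/(61.6224318) = 1.9816716
g(1.9816716) = -10.7451397
r3 = 1.9816716 − (-10.7451397)·(1.9816716 − 4.1800000) / (-10.7451397 − 47.3658532) = 1.9816716 − (23.6213455)/(-58.1109929) = 2.3881583

2.38816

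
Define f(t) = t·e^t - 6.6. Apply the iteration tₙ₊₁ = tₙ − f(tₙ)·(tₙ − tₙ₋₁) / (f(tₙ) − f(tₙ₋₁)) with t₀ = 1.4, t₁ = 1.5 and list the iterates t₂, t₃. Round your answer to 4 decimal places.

1.4883, 1.4890

f(1.4) = -0.922720, f(1.5) = 0.122534
t₂ = 1.500000 − 0.122534·(1.500000 − 1.400000) / (0.122534 − (-0.922720)) = 1.500000 − (0.012253)/(1.045254) = 1.488277
f(1.488277) = -0.007739
t₃ = 1.488277 − (-0.007739)·(1.488277 − 1.500000) / (-0.007739 − 0.122534) = 1.488277 − (0.000091)/(-0.130273) = 1.488974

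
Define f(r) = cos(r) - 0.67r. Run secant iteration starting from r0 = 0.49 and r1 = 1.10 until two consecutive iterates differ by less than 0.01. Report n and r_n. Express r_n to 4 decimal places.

f(0.49) = 0.554033, f(1.10) = -0.283404
r2 = 1.100000 − (-0.283404)·(0.610000)/(-0.837437) = 0.893565;  |Δ| = 0.206435
f(0.893565) = 0.027949
r3 = 0.893565 − 0.027949·(-0.206435)/(0.311353) = 0.912096;  |Δ| = 0.018531
f(0.912096) = 0.000985
r4 = 0.912096 − 0.000985·(0.018531)/(-0.026964) = 0.912773;  |Δ| = 0.000677
|r4 − r3| = 0.000677 < 0.01

n = 4, r_n = 0.9128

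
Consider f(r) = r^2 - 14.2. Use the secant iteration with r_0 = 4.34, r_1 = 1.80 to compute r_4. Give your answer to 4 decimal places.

3.7666

f(4.34) = 4.635600, f(1.80) = -10.960000
r_2 = 1.800000 − (-10.960000)·(1.800000 − 4.340000) / (-10.960000 − 4.635600) = 1.800000 − (27.838400)/(-15.595600) = 3.585016
f(3.585016) = -1.347658
r_3 = 3.585016 − (-1.347658)·(3.585016 − 1.800000) / (-1.347658 − (-10.960000)) = 3.585016 − (-2.405592)/(9.612342) = 3.835277
f(3.835277) = 0.509350
r_4 = 3.835277 − 0.509350·(3.835277 − 3.585016) / (0.509350 − (-1.347658)) = 3.835277 − (0.127470)/(1.857008) = 3.766634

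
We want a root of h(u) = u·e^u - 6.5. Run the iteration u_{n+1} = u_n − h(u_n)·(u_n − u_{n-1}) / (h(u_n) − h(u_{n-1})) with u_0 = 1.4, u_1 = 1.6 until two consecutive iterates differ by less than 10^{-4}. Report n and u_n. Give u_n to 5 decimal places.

h(1.4) = -0.8227200, h(1.6) = 1.4248519
u_2 = 1.6000000 − 1.4248519·(0.2000000)/(2.2475719) = 1.4732097;  |Δ| = 0.1267903
h(1.4732097) = -0.0720662
u_3 = 1.4732097 − (-0.0720662)·(-0.1267903)/(-1.4969181) = 1.4793137;  |Δ| = 0.0061041
h(1.4793137) = -0.0059132
u_4 = 1.4793137 − (-0.0059132)·(0.0061041)/(0.0661530) = 1.4798594;  |Δ| = 0.0005456
h(1.4798594) = 0.0000276
u_5 = 1.4798594 − 0.0000276·(0.0005456)/(0.0059408) = 1.4798568;  |Δ| = 0.0000025
|u_5 − u_4| = 0.0000025 < 10^{-4}

n = 5, u_n = 1.47986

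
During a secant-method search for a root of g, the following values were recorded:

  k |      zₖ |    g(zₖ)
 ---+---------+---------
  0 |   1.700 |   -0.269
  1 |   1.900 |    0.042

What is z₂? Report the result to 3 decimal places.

z₂ = 1.900 − 0.042·(1.900 − 1.700) / (0.042 − (-0.269))
   = 1.900 − (0.00840)/(0.31100) = 1.87299

1.873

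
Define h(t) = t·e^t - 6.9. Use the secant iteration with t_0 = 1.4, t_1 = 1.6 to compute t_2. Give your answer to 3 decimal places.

h(1.4) = -1.22272, h(1.6) = 1.02485
t_2 = 1.60000 − 1.02485·(1.60000 − 1.40000) / (1.02485 − (-1.22272)) = 1.60000 − (0.20497)/(2.24757) = 1.50880

1.509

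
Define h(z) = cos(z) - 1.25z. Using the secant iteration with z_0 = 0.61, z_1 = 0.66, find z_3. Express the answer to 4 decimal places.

0.6411

h(0.61) = 0.057148, h(0.66) = -0.035008
z_2 = 0.660000 − (-0.035008)·(0.660000 − 0.610000) / (-0.035008 − 0.057148) = 0.660000 − (-0.001750)/(-0.092156) = 0.641006
h(0.641006) = 0.000237
z_3 = 0.641006 − 0.000237·(0.641006 − 0.660000) / (0.000237 − (-0.035008)) = 0.641006 − (-0.000004)/(0.035244) = 0.641134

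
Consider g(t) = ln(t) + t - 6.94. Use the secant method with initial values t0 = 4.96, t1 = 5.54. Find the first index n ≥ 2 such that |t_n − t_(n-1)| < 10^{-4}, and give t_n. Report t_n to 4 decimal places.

g(4.96) = -0.378594, g(5.54) = 0.311995
t2 = 5.540000 − 0.311995·(0.580000)/(0.690589) = 5.277967;  |Δ| = 0.262033
g(5.277967) = 0.001508
t3 = 5.277967 − 0.001508·(-0.262033)/(-0.310486) = 5.276694;  |Δ| = 0.001273
g(5.276694) = -0.000006
t4 = 5.276694 − (-0.000006)·(-0.001273)/(-0.001514) = 5.276699;  |Δ| = 0.000005
|t4 − t3| = 0.000005 < 10^{-4}

n = 4, t_n = 5.2767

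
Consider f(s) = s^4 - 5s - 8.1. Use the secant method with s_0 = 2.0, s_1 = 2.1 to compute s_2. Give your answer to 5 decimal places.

f(2.0) = -2.1000000, f(2.1) = 0.8481000
s_2 = 2.1000000 − 0.8481000·(2.1000000 − 2.0000000) / (0.8481000 − (-2.1000000)) = 2.1000000 − (0.0848100)/(2.9481000) = 2.0712323

2.07123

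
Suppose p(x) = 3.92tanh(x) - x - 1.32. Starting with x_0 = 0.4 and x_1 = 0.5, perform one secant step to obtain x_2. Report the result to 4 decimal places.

0.5038

p(0.4) = -0.230600, p(0.5) = -0.008501
x_2 = 0.500000 − (-0.008501)·(0.500000 − 0.400000) / (-0.008501 − (-0.230600)) = 0.500000 − (-0.000850)/(0.222099) = 0.503827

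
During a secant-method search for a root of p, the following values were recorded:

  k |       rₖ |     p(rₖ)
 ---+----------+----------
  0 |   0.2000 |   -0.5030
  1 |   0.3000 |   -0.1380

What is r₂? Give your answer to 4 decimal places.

0.3378

r₂ = 0.3000 − (-0.1380)·(0.3000 − 0.2000) / (-0.1380 − (-0.5030))
   = 0.3000 − (-0.013800)/(0.365000) = 0.337808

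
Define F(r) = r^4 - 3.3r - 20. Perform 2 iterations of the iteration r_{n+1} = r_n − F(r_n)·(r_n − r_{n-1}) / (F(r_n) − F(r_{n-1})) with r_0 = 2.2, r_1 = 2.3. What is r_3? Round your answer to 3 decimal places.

F(2.2) = -3.83440, F(2.3) = 0.39410
r_2 = 2.30000 − 0.39410·(2.30000 − 2.20000) / (0.39410 − (-3.83440)) = 2.30000 − (0.03941)/(4.22850) = 2.29068
F(2.29068) = -0.02598
r_3 = 2.29068 − (-0.02598)·(2.29068 − 2.30000) / (-0.02598 − 0.39410) = 2.29068 − (0.00024)/(-0.42008) = 2.29126

2.291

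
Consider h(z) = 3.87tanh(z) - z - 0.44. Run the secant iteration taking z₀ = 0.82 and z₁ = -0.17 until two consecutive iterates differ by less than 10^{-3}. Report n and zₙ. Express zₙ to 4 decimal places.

n = 5, zₙ = 0.1550

h(0.82) = 1.352520, h(-0.17) = -0.921635
z₂ = -0.170000 − (-0.921635)·(-0.990000)/(-2.274155) = 0.231212;  |Δ| = 0.401212
h(0.231212) = 0.207967
z₃ = 0.231212 − 0.207967·(0.401212)/(1.129602) = 0.157346;  |Δ| = 0.073866
h(0.157346) = 0.006608
z₄ = 0.157346 − 0.006608·(-0.073866)/(-0.201360) = 0.154922;  |Δ| = 0.002424
h(0.154922) = -0.000124
z₅ = 0.154922 − (-0.000124)·(-0.002424)/(-0.006732) = 0.154967;  |Δ| = 0.000045
|z₅ − z₄| = 0.000045 < 10^{-3}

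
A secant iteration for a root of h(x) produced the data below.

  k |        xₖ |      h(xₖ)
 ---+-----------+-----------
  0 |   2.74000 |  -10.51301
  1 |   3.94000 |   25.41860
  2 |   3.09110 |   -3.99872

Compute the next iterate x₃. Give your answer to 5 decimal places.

3.20649

x₃ = 3.09110 − (-3.99872)·(3.09110 − 3.94000) / (-3.99872 − 25.41860)
   = 3.09110 − (3.3945134)/(-29.4173200) = 3.2064917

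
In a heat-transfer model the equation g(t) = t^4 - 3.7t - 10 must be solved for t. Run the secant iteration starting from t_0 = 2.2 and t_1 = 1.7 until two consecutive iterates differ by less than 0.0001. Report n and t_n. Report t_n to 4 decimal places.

n = 6, t_n = 2.0475

g(2.2) = 5.285600, g(1.7) = -7.937900
t_2 = 1.700000 − (-7.937900)·(-0.500000)/(-13.223500) = 2.000144;  |Δ| = 0.300144
g(2.000144) = -1.395933
t_3 = 2.000144 − (-1.395933)·(0.300144)/(6.541967) = 2.064189;  |Δ| = 0.064045
g(2.064189) = 0.517558
t_4 = 2.064189 − 0.517558·(0.064045)/(1.913492) = 2.046866;  |Δ| = 0.017323
g(2.046866) = -0.020152
t_5 = 2.046866 − (-0.020152)·(-0.017323)/(-0.537711) = 2.047515;  |Δ| = 0.000649
g(2.047515) = -0.000274
t_6 = 2.047515 − (-0.000274)·(0.000649)/(0.019878) = 2.047524;  |Δ| = 0.000009
|t_6 − t_5| = 0.000009 < 0.0001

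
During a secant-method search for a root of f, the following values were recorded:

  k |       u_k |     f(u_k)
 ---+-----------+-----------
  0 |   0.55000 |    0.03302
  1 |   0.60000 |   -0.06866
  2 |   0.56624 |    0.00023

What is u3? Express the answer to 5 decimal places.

u3 = 0.56624 − 0.00023·(0.56624 − 0.60000) / (0.00023 − (-0.06866))
   = 0.56624 − (-0.0000078)/(0.0688900) = 0.5663527

0.56635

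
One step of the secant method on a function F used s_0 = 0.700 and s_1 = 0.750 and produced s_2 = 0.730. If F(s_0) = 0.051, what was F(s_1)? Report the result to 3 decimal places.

-0.034

The secant line through (0.700, 0.051) and (0.750, F(s_1)) crosses zero at s_2 = 0.730.
So (0.700, 0.051), (0.750, F(s_1)), (0.730, 0) are collinear:
F(s_1) = 0.051 · (0.750 − 0.730) / (0.700 − 0.730) = 0.051 · (0.02000)/(-0.03000) = -0.03400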